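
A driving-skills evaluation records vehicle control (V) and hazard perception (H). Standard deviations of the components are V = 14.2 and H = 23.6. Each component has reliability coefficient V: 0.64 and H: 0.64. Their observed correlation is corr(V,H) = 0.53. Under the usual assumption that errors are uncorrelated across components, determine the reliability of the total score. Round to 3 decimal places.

0.755

Var(V+H) = 14.2² + 23.6² + 2·[14.2·23.6·0.53] = 758.6 + 355.227 = 1113.83.
With uncorrelated errors the cross-covariances are all true-score covariance, so they carry over unchanged; only the diagonal terms shrink to ρᵢσᵢ².
True-score variance = [14.2²·0.64 + 23.6²·0.64] + 355.227 = 485.504 + 355.227 = 840.731.
Reliability = 840.731 / 1113.83 = 0.755.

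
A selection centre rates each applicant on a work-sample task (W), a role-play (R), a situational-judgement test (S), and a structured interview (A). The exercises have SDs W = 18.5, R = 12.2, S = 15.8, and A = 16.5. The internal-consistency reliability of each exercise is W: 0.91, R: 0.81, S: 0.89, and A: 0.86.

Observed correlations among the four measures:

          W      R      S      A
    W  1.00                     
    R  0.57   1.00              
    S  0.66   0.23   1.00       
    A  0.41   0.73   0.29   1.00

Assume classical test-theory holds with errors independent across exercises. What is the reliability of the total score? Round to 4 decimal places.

Var(W+R+S+A) = 18.5² + 12.2² + 15.8² + 16.5² + 2·[18.5·12.2·0.57 + 18.5·15.8·0.66 + 18.5·16.5·0.41 + 12.2·15.8·0.23 + 12.2·16.5·0.73 + 15.8·16.5·0.29] = 1012.98 + 1427.21 = 2440.19.
Under uncorrelated errors the observed covariances equal the true-score covariances, so only the own-variance terms attenuate.
True-score variance = [18.5²·0.91 + 12.2²·0.81 + 15.8²·0.89 + 16.5²·0.86] + 1427.21 = 888.322 + 1427.21 = 2315.54.
Reliability = 2315.54 / 2440.19 = 0.9489.

0.9489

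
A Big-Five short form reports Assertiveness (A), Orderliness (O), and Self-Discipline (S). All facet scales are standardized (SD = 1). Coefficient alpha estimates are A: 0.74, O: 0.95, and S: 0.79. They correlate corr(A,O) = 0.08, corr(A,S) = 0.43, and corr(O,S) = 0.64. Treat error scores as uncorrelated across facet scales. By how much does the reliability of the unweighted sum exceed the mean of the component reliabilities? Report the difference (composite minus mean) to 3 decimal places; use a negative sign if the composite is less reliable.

0.075

Var(sum) = 3 + 2.3 = 5.3; true-score variance = 2.48 + 2.3 = 4.78; composite reliability = 0.9019.
Mean component reliability = 0.8267.
Difference = 0.9019 − 0.8267 = 0.075.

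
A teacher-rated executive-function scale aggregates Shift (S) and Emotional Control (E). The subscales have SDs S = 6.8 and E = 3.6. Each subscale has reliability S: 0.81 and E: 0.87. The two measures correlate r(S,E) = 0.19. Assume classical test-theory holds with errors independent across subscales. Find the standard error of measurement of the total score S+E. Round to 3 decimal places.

Var(total) = 59.2 + 9.3024 = 68.5024.
True-score variance = 48.7296 + 9.3024 = 58.032, so reliability = 0.8472.
Error variance = 68.5024 − 58.032 = 10.4704; SEM = √10.4704 = 3.236.

3.236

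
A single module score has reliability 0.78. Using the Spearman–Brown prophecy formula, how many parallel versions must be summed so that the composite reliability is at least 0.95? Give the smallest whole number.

k ≥ ρ*(1−ρ₁)/(ρ₁(1−ρ*)) = 0.95·0.22 / (0.78·0.05) = 5.359.
Smallest integer k = 6.

6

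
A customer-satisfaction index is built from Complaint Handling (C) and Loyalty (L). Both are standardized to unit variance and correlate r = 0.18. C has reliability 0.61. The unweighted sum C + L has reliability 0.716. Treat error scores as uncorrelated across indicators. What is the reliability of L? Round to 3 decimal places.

0.720

Var(C+L) = 2 + 2·0.18 = 2.360.
True-score variance = ρ_C + ρ_L + 2·0.18, so 0.716 = (0.61 + ρ_L + 0.36) / 2.360.
ρ_L = 0.716·2.360 − 0.61 − 0.36 = 0.720.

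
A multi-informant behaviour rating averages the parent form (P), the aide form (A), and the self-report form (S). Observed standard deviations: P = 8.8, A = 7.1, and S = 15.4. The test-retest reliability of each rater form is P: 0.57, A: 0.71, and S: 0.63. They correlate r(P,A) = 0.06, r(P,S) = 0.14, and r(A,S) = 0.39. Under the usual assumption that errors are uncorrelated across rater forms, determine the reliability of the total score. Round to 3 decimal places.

0.726

Var(P+A+S) = 8.8² + 7.1² + 15.4² + 2·[8.8·7.1·0.06 + 8.8·15.4·0.14 + 7.1·15.4·0.39] = 365.01 + 130.728 = 495.738.
Under uncorrelated errors the observed covariances equal the true-score covariances, so only the own-variance terms attenuate.
True-score variance = [8.8²·0.57 + 7.1²·0.71 + 15.4²·0.63] + 130.728 = 229.343 + 130.728 = 360.071.
Reliability = 360.071 / 495.738 = 0.726.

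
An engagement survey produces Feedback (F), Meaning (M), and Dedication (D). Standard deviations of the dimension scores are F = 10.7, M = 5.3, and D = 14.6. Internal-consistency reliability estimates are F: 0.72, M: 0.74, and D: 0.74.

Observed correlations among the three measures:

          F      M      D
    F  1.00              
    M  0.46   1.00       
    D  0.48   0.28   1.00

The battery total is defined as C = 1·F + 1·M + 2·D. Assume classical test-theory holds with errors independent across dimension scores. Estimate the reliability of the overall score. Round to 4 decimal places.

Var(C) = 10.7² + 5.3² + 2²·14.6² + 2·[10.7·5.3·0.46 + 2·10.7·14.6·0.48 + 2·5.3·14.6·0.28] = 995.22 + 438.781 = 1434.
Under uncorrelated errors the observed covariances equal the true-score covariances, so only the own-variance terms attenuate.
True-score variance = [10.7²·0.72 + 5.3²·0.74 + 2²·14.6²·0.74] + 438.781 = 734.173 + 438.781 = 1172.95.
Reliability = 1172.95 / 1434 = 0.8180.

0.8180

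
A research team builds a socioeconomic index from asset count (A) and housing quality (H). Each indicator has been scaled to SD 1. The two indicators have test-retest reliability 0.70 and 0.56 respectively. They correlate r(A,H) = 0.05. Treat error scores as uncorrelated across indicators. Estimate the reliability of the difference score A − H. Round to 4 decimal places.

0.6105

Var(A−H) = 1 + 1 − 2·0.05 = 2 − 0.1 = 1.9.
Because errors are independent across components, Cov(Tᵢ,Tⱼ) = Cov(Xᵢ,Xⱼ); the off-diagonal part of the true-score variance is the same as above.
True-score variance = [0.70 + 0.56] − 0.1 = 1.26 − 0.1 = 1.16.
Reliability = 1.16 / 1.9 = 0.6105.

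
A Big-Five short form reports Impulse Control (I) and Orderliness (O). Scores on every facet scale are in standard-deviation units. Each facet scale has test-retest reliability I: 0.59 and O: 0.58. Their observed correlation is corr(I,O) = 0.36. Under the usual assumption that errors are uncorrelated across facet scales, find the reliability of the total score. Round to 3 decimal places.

0.695

Var(I+O) = 2 + 2·[0.36] = 2 + 0.72 = 2.72.
Because errors are independent across components, Cov(Tᵢ,Tⱼ) = Cov(Xᵢ,Xⱼ); the off-diagonal part of the true-score variance is the same as above.
True-score variance = [0.59 + 0.58] + 0.72 = 1.17 + 0.72 = 1.89.
Reliability = 1.89 / 2.72 = 0.695.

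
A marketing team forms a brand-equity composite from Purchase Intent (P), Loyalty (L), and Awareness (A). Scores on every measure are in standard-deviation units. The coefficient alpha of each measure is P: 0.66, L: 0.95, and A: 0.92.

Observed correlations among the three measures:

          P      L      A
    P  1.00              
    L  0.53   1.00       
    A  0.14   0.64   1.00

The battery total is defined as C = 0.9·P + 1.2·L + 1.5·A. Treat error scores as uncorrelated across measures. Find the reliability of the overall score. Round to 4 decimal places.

0.9367

Var(C) = 0.9² + 1.2² + 1.5² + 2·[1.08·0.53 + 1.35·0.14 + 1.8·0.64] = 4.5 + 3.8268 = 8.3268.
Because errors are independent across components, Cov(Tᵢ,Tⱼ) = Cov(Xᵢ,Xⱼ); the off-diagonal part of the true-score variance is the same as above.
True-score variance = [0.9²·0.66 + 1.2²·0.95 + 1.5²·0.92] + 3.8268 = 3.9726 + 3.8268 = 7.7994.
Reliability = 7.7994 / 8.3268 = 0.9367.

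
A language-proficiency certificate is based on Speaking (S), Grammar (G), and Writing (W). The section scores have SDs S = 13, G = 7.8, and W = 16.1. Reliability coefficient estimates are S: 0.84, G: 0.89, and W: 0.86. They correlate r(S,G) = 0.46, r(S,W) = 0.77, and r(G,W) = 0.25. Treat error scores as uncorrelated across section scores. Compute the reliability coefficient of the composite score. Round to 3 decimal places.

0.928

Var(S+G+W) = 13² + 7.8² + 16.1² + 2·[13·7.8·0.46 + 13·16.1·0.77 + 7.8·16.1·0.25] = 489.05 + 478.4 = 967.45.
Under uncorrelated errors the observed covariances equal the true-score covariances, so only the own-variance terms attenuate.
True-score variance = [13²·0.84 + 7.8²·0.89 + 16.1²·0.86] + 478.4 = 419.028 + 478.4 = 897.428.
Reliability = 897.428 / 967.45 = 0.928.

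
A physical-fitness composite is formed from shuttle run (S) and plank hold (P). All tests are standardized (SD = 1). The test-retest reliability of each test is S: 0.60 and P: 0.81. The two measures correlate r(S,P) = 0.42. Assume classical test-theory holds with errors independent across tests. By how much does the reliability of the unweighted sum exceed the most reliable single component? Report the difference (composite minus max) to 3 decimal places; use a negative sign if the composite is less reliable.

Var(sum) = 2 + 0.84 = 2.84; true-score variance = 1.41 + 0.84 = 2.25; composite reliability = 0.7923.
Max component reliability = 0.8100.
Difference = 0.7923 − 0.8100 = -0.018.

-0.018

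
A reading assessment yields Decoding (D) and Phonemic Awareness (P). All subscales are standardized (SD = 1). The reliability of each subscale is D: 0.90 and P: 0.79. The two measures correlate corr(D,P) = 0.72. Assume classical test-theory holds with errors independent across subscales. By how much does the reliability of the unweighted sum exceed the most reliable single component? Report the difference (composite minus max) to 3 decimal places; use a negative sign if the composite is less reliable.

Var(sum) = 2 + 1.44 = 3.44; true-score variance = 1.69 + 1.44 = 3.13; composite reliability = 0.9099.
Max component reliability = 0.9000.
Difference = 0.9099 − 0.9000 = 0.010.

0.010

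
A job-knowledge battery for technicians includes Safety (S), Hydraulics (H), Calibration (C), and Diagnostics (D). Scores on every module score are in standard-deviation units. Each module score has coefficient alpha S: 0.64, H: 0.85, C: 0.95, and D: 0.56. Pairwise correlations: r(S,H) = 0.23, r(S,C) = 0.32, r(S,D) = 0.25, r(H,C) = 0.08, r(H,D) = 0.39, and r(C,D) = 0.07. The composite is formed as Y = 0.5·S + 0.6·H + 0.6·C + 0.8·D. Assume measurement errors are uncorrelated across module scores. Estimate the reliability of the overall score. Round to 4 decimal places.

0.8319

Var(Y) = 0.5² + 0.6² + 0.6² + 0.8² + 2·[0.3·0.23 + 0.3·0.32 + 0.4·0.25 + 0.36·0.08 + 0.48·0.39 + 0.48·0.07] = 1.61 + 1.0292 = 2.6392.
Because errors are independent across components, Cov(Tᵢ,Tⱼ) = Cov(Xᵢ,Xⱼ); the off-diagonal part of the true-score variance is the same as above.
True-score variance = [0.5²·0.64 + 0.6²·0.85 + 0.6²·0.95 + 0.8²·0.56] + 1.0292 = 1.1664 + 1.0292 = 2.1956.
Reliability = 2.1956 / 2.6392 = 0.8319.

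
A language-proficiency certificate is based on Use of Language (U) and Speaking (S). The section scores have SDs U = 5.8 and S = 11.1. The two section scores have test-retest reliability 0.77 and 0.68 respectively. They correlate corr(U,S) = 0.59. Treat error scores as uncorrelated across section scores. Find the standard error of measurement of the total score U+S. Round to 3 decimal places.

6.868

Var(total) = 156.85 + 75.9684 = 232.818.
True-score variance = 109.686 + 75.9684 = 185.654, so reliability = 0.7974.
Error variance = 232.818 − 185.654 = 47.1644; SEM = √47.1644 = 6.868.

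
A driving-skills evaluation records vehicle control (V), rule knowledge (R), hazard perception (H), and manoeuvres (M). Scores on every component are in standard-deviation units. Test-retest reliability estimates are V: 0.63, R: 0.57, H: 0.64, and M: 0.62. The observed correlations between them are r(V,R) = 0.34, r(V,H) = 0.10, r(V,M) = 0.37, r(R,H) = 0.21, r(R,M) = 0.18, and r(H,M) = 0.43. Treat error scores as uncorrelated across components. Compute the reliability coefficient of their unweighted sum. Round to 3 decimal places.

0.788

Var(V+R+H+M) = 4 + 2·[0.34 + 0.10 + 0.37 + 0.21 + 0.18 + 0.43] = 4 + 3.26 = 7.26.
Under uncorrelated errors the observed covariances equal the true-score covariances, so only the own-variance terms attenuate.
True-score variance = [0.63 + 0.57 + 0.64 + 0.62] + 3.26 = 2.46 + 3.26 = 5.72.
Reliability = 5.72 / 7.26 = 0.788.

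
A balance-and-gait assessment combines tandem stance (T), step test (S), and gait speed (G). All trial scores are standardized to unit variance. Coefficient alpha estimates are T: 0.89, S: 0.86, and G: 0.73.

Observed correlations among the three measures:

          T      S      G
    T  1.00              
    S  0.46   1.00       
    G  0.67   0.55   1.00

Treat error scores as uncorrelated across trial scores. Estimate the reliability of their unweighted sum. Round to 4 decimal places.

Var(T+S+G) = 3 + 2·[0.46 + 0.67 + 0.55] = 3 + 3.36 = 6.36.
With uncorrelated errors the cross-covariances are all true-score covariance, so they carry over unchanged; only the diagonal terms shrink to ρᵢσᵢ².
True-score variance = [0.89 + 0.86 + 0.73] + 3.36 = 2.48 + 3.36 = 5.84.
Reliability = 5.84 / 6.36 = 0.9182.

0.9182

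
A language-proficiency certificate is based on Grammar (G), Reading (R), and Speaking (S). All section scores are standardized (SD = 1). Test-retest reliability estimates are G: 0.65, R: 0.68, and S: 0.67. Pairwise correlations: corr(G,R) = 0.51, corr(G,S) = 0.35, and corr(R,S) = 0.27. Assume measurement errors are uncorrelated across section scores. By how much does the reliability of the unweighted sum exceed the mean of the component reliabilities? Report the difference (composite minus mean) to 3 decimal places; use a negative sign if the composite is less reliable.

Var(sum) = 3 + 2.26 = 5.26; true-score variance = 2 + 2.26 = 4.26; composite reliability = 0.8099.
Mean component reliability = 0.6667.
Difference = 0.8099 − 0.6667 = 0.143.

0.143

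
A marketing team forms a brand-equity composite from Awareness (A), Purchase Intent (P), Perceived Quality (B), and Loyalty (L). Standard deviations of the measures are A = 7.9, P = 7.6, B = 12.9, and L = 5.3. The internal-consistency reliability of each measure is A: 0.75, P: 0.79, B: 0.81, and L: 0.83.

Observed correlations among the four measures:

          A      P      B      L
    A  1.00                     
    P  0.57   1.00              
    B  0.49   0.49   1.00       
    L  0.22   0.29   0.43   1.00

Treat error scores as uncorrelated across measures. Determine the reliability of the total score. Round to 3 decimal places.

0.906

Var(A+P+B+L) = 7.9² + 7.6² + 12.9² + 5.3² + 2·[7.9·7.6·0.57 + 7.9·12.9·0.49 + 7.9·5.3·0.22 + 7.6·12.9·0.49 + 7.6·5.3·0.29 + 12.9·5.3·0.43] = 314.67 + 364.98 = 679.65.
With uncorrelated errors the cross-covariances are all true-score covariance, so they carry over unchanged; only the diagonal terms shrink to ρᵢσᵢ².
True-score variance = [7.9²·0.75 + 7.6²·0.79 + 12.9²·0.81 + 5.3²·0.83] + 364.98 = 250.545 + 364.98 = 615.525.
Reliability = 615.525 / 679.65 = 0.906.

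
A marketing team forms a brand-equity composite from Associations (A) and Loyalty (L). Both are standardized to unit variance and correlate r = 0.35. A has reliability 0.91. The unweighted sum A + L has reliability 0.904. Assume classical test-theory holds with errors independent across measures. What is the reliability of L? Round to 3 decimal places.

0.831

Var(A+L) = 2 + 2·0.35 = 2.700.
True-score variance = ρ_A + ρ_L + 2·0.35, so 0.904 = (0.91 + ρ_L + 0.70) / 2.700.
ρ_L = 0.904·2.700 − 0.91 − 0.70 = 0.831.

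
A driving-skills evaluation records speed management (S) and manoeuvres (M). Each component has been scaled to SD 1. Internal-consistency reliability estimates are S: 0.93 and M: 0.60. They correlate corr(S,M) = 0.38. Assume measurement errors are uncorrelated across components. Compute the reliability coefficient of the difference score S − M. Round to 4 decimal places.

0.6210

Var(S−M) = 1 + 1 − 2·0.38 = 2 − 0.76 = 1.24.
With uncorrelated errors the cross-covariances are all true-score covariance, so they carry over unchanged; only the diagonal terms shrink to ρᵢσᵢ².
True-score variance = [0.93 + 0.60] − 0.76 = 1.53 − 0.76 = 0.77.
Reliability = 0.77 / 1.24 = 0.6210.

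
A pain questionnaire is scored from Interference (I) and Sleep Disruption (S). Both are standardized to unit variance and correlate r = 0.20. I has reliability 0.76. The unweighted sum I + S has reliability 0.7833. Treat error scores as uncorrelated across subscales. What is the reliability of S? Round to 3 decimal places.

0.720

Var(I+S) = 2 + 2·0.20 = 2.400.
True-score variance = ρ_I + ρ_S + 2·0.20, so 0.7833 = (0.76 + ρ_S + 0.40) / 2.400.
ρ_S = 0.7833·2.400 − 0.76 − 0.40 = 0.720.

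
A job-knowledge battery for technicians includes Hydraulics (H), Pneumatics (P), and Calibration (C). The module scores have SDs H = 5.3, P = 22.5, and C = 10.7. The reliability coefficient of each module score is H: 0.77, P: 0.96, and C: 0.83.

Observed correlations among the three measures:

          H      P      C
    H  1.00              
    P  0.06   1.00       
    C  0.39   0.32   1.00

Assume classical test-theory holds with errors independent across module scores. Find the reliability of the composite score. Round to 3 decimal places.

Var(H+P+C) = 5.3² + 22.5² + 10.7² + 2·[5.3·22.5·0.06 + 5.3·10.7·0.39 + 22.5·10.7·0.32] = 648.83 + 212.624 = 861.454.
Under uncorrelated errors the observed covariances equal the true-score covariances, so only the own-variance terms attenuate.
True-score variance = [5.3²·0.77 + 22.5²·0.96 + 10.7²·0.83] + 212.624 = 602.656 + 212.624 = 815.28.
Reliability = 815.28 / 861.454 = 0.946.

0.946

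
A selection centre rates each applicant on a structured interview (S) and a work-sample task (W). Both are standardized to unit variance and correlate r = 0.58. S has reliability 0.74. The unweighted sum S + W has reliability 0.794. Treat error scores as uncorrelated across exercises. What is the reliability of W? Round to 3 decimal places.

0.609

Var(S+W) = 2 + 2·0.58 = 3.160.
True-score variance = ρ_S + ρ_W + 2·0.58, so 0.794 = (0.74 + ρ_W + 1.16) / 3.160.
ρ_W = 0.794·3.160 − 0.74 − 1.16 = 0.609.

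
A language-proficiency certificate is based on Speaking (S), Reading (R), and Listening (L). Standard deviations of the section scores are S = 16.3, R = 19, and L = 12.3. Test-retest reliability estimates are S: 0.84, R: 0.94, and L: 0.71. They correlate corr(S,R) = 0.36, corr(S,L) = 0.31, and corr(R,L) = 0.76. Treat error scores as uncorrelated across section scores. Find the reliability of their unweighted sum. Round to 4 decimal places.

0.9270

Var(S+R+L) = 16.3² + 19² + 12.3² + 2·[16.3·19·0.36 + 16.3·12.3·0.31 + 19·12.3·0.76] = 777.98 + 702.512 = 1480.49.
With uncorrelated errors the cross-covariances are all true-score covariance, so they carry over unchanged; only the diagonal terms shrink to ρᵢσᵢ².
True-score variance = [16.3²·0.84 + 19²·0.94 + 12.3²·0.71] + 702.512 = 669.935 + 702.512 = 1372.45.
Reliability = 1372.45 / 1480.49 = 0.9270.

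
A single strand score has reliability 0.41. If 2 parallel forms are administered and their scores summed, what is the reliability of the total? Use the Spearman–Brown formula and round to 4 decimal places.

ρ_k = kρ / (1 + (k−1)ρ) = 2·0.41 / (1 + 1·0.41) = 0.820 / 1.410 = 0.5816.

0.5816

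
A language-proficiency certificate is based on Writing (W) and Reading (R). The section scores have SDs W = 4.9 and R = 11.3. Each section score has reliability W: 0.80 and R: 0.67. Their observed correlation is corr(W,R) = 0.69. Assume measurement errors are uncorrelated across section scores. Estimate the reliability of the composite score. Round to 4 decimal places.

Var(W+R) = 4.9² + 11.3² + 2·[4.9·11.3·0.69] = 151.7 + 76.4106 = 228.111.
Because errors are independent across components, Cov(Tᵢ,Tⱼ) = Cov(Xᵢ,Xⱼ); the off-diagonal part of the true-score variance is the same as above.
True-score variance = [4.9²·0.80 + 11.3²·0.67] + 76.4106 = 104.76 + 76.4106 = 181.171.
Reliability = 181.171 / 228.111 = 0.7942.

0.7942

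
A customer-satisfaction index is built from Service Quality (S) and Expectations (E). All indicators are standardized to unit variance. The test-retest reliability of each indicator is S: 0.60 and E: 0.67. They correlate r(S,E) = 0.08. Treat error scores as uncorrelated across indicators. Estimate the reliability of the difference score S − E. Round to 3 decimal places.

Var(S−E) = 1 + 1 − 2·0.08 = 2 − 0.16 = 1.84.
Because errors are independent across components, Cov(Tᵢ,Tⱼ) = Cov(Xᵢ,Xⱼ); the off-diagonal part of the true-score variance is the same as above.
True-score variance = [0.60 + 0.67] − 0.16 = 1.27 − 0.16 = 1.11.
Reliability = 1.11 / 1.84 = 0.603.

0.603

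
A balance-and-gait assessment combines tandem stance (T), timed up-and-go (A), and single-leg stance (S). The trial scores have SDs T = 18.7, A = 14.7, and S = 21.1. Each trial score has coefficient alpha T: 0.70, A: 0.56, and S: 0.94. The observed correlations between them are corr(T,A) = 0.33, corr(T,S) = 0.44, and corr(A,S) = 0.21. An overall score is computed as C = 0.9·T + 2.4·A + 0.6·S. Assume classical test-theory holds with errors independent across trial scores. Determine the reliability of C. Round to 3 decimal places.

Var(C) = 0.9²·18.7² + 2.4²·14.7² + 0.6²·21.1² + 2·[2.16·18.7·14.7·0.33 + 0.54·18.7·21.1·0.44 + 1.44·14.7·21.1·0.21] = 1688.2 + 766.974 = 2455.18.
Because errors are independent across components, Cov(Tᵢ,Tⱼ) = Cov(Xᵢ,Xⱼ); the off-diagonal part of the true-score variance is the same as above.
True-score variance = [0.9²·18.7²·0.70 + 2.4²·14.7²·0.56 + 0.6²·21.1²·0.94] + 766.974 = 1045.95 + 766.974 = 1812.93.
Reliability = 1812.93 / 2455.18 = 0.738.

0.738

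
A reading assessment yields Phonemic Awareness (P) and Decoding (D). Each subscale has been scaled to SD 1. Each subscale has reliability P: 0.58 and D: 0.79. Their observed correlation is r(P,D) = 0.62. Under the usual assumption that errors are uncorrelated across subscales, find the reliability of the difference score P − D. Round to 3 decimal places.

0.171

Var(P−D) = 1 + 1 − 2·0.62 = 2 − 1.24 = 0.76.
Under uncorrelated errors the observed covariances equal the true-score covariances, so only the own-variance terms attenuate.
True-score variance = [0.58 + 0.79] − 1.24 = 1.37 − 1.24 = 0.13.
Reliability = 0.13 / 0.76 = 0.171.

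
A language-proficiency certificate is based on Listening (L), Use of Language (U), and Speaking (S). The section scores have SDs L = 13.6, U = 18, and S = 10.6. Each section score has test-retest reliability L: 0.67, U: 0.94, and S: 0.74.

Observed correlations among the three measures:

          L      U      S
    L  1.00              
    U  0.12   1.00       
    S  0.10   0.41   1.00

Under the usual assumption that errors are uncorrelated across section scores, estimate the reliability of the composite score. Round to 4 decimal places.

0.8732

Var(L+U+S) = 13.6² + 18² + 10.6² + 2·[13.6·18·0.12 + 13.6·10.6·0.10 + 18·10.6·0.41] = 621.32 + 244.04 = 865.36.
Under uncorrelated errors the observed covariances equal the true-score covariances, so only the own-variance terms attenuate.
True-score variance = [13.6²·0.67 + 18²·0.94 + 10.6²·0.74] + 244.04 = 511.63 + 244.04 = 755.67.
Reliability = 755.67 / 865.36 = 0.8732.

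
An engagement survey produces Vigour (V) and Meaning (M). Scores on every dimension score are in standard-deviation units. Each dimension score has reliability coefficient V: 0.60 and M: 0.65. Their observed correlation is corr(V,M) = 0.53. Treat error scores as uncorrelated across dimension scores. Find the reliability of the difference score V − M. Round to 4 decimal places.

0.2021

Var(V−M) = 1 + 1 − 2·0.53 = 2 − 1.06 = 0.94.
With uncorrelated errors the cross-covariances are all true-score covariance, so they carry over unchanged; only the diagonal terms shrink to ρᵢσᵢ².
True-score variance = [0.60 + 0.65] − 1.06 = 1.25 − 1.06 = 0.19.
Reliability = 0.19 / 0.94 = 0.2021.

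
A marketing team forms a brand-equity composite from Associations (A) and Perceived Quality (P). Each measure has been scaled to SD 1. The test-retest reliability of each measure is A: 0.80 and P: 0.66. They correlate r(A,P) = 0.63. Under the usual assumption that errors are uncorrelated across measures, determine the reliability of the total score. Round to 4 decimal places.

0.8344

Var(A+P) = 2 + 2·[0.63] = 2 + 1.26 = 3.26.
Under uncorrelated errors the observed covariances equal the true-score covariances, so only the own-variance terms attenuate.
True-score variance = [0.80 + 0.66] + 1.26 = 1.46 + 1.26 = 2.72.
Reliability = 2.72 / 3.26 = 0.8344.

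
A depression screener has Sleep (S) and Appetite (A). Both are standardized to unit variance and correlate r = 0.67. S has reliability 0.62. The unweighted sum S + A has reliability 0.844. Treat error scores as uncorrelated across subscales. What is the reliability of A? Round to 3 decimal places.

Var(S+A) = 2 + 2·0.67 = 3.340.
True-score variance = ρ_S + ρ_A + 2·0.67, so 0.844 = (0.62 + ρ_A + 1.34) / 3.340.
ρ_A = 0.844·3.340 − 0.62 − 1.34 = 0.859.

0.859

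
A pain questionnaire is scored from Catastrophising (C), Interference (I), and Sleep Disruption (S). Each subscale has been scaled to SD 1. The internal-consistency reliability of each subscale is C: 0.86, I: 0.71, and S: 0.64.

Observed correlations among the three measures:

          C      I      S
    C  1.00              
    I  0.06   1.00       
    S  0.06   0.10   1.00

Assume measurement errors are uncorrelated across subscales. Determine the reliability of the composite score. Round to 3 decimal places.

0.770

Var(C+I+S) = 3 + 2·[0.06 + 0.06 + 0.10] = 3 + 0.44 = 3.44.
Because errors are independent across components, Cov(Tᵢ,Tⱼ) = Cov(Xᵢ,Xⱼ); the off-diagonal part of the true-score variance is the same as above.
True-score variance = [0.86 + 0.71 + 0.64] + 0.44 = 2.21 + 0.44 = 2.65.
Reliability = 2.65 / 3.44 = 0.770.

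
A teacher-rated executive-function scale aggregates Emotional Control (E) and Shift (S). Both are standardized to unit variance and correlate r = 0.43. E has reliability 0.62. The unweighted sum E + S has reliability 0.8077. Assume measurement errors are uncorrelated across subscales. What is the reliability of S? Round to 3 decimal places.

Var(E+S) = 2 + 2·0.43 = 2.860.
True-score variance = ρ_E + ρ_S + 2·0.43, so 0.8077 = (0.62 + ρ_S + 0.86) / 2.860.
ρ_S = 0.8077·2.860 − 0.62 − 0.86 = 0.830.

0.830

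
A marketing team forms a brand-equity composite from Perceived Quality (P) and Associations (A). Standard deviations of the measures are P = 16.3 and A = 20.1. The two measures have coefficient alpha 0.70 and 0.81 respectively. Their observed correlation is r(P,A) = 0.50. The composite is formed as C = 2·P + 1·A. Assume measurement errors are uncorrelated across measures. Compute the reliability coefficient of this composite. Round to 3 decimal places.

Var(C) = 2²·16.3² + 20.1² + 2·[2·16.3·20.1·0.50] = 1466.77 + 655.26 = 2122.03.
Because errors are independent across components, Cov(Tᵢ,Tⱼ) = Cov(Xᵢ,Xⱼ); the off-diagonal part of the true-score variance is the same as above.
True-score variance = [2²·16.3²·0.70 + 20.1²·0.81] + 655.26 = 1071.18 + 655.26 = 1726.44.
Reliability = 1726.44 / 2122.03 = 0.814.

0.814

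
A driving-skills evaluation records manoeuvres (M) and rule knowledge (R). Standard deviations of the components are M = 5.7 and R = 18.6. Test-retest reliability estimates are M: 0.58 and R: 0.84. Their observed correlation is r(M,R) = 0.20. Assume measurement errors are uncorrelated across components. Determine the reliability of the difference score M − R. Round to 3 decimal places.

Var(M−R) = 5.7² + 18.6² − 2·5.7·18.6·0.20 = 378.45 − 42.408 = 336.042.
Under uncorrelated errors the observed covariances equal the true-score covariances, so only the own-variance terms attenuate.
True-score variance = [5.7²·0.58 + 18.6²·0.84] − 42.408 = 309.451 − 42.408 = 267.043.
Reliability = 267.043 / 336.042 = 0.795.

0.795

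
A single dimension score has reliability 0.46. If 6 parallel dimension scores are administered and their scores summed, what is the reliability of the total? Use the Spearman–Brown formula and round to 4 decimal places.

ρ_k = kρ / (1 + (k−1)ρ) = 6·0.46 / (1 + 5·0.46) = 2.760 / 3.300 = 0.8364.

0.8364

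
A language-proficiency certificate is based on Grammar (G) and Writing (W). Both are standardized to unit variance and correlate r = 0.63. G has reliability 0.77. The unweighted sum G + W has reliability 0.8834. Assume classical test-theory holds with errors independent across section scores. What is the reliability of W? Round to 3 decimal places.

0.850

Var(G+W) = 2 + 2·0.63 = 3.260.
True-score variance = ρ_G + ρ_W + 2·0.63, so 0.8834 = (0.77 + ρ_W + 1.26) / 3.260.
ρ_W = 0.8834·3.260 − 0.77 − 1.26 = 0.850.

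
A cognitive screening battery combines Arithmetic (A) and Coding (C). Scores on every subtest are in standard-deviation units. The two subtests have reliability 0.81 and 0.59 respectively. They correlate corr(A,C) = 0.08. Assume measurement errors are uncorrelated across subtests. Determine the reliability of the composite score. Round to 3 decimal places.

0.722

Var(A+C) = 2 + 2·[0.08] = 2 + 0.16 = 2.16.
Under uncorrelated errors the observed covariances equal the true-score covariances, so only the own-variance terms attenuate.
True-score variance = [0.81 + 0.59] + 0.16 = 1.4 + 0.16 = 1.56.
Reliability = 1.56 / 2.16 = 0.722.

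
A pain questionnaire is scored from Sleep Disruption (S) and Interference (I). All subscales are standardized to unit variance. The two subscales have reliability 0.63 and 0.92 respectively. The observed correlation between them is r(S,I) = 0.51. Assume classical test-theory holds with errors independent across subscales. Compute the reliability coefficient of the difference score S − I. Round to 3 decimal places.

Var(S−I) = 1 + 1 − 2·0.51 = 2 − 1.02 = 0.98.
Because errors are independent across components, Cov(Tᵢ,Tⱼ) = Cov(Xᵢ,Xⱼ); the off-diagonal part of the true-score variance is the same as above.
True-score variance = [0.63 + 0.92] − 1.02 = 1.55 − 1.02 = 0.53.
Reliability = 0.53 / 0.98 = 0.541.

0.541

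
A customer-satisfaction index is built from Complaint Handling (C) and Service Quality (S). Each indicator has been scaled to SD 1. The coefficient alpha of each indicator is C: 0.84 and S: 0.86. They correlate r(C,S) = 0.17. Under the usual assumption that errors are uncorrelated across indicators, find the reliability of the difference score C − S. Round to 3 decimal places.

Var(C−S) = 1 + 1 − 2·0.17 = 2 − 0.34 = 1.66.
With uncorrelated errors the cross-covariances are all true-score covariance, so they carry over unchanged; only the diagonal terms shrink to ρᵢσᵢ².
True-score variance = [0.84 + 0.86] − 0.34 = 1.7 − 0.34 = 1.36.
Reliability = 1.36 / 1.66 = 0.819.

0.819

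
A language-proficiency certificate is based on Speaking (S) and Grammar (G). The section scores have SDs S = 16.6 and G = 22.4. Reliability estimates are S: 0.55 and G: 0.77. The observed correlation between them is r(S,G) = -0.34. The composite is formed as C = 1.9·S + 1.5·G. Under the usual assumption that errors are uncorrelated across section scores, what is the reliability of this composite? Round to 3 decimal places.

0.496

Var(C) = 1.9²·16.6² + 1.5²·22.4² + 2·[2.85·16.6·22.4·(-0.34)] = 2123.73 − 720.626 = 1403.11.
With uncorrelated errors the cross-covariances are all true-score covariance, so they carry over unchanged; only the diagonal terms shrink to ρᵢσᵢ².
True-score variance = [1.9²·16.6²·0.55 + 1.5²·22.4²·0.77] − 720.626 = 1416.42 − 720.626 = 695.798.
Reliability = 695.798 / 1403.11 = 0.496.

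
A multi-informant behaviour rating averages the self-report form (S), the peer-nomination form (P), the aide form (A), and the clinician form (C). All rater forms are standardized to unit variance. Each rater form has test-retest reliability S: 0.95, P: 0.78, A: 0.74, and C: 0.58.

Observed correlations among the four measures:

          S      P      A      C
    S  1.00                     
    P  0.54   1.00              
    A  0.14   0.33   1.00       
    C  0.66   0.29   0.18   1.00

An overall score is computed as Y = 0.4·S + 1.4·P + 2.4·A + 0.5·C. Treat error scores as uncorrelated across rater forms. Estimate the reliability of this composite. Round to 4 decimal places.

Var(Y) = 0.4² + 1.4² + 2.4² + 0.5² + 2·[0.56·0.54 + 0.96·0.14 + 0.2·0.66 + 3.36·0.33 + 0.7·0.29 + 1.2·0.18] = 8.13 + 4.1932 = 12.3232.
With uncorrelated errors the cross-covariances are all true-score covariance, so they carry over unchanged; only the diagonal terms shrink to ρᵢσᵢ².
True-score variance = [0.4²·0.95 + 1.4²·0.78 + 2.4²·0.74 + 0.5²·0.58] + 4.1932 = 6.0882 + 4.1932 = 10.2814.
Reliability = 10.2814 / 12.3232 = 0.8343.

0.8343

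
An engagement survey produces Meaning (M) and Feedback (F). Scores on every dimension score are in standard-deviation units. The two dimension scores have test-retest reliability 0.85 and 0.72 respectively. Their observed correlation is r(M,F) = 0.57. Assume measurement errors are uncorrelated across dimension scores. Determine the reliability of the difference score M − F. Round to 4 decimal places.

0.5000

Var(M−F) = 1 + 1 − 2·0.57 = 2 − 1.14 = 0.86.
Because errors are independent across components, Cov(Tᵢ,Tⱼ) = Cov(Xᵢ,Xⱼ); the off-diagonal part of the true-score variance is the same as above.
True-score variance = [0.85 + 0.72] − 1.14 = 1.57 − 1.14 = 0.43.
Reliability = 0.43 / 0.86 = 0.5000.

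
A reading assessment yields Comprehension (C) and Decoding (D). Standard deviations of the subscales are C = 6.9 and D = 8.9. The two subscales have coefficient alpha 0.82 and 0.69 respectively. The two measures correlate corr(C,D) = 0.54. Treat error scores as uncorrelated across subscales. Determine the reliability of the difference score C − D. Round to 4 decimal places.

Var(C−D) = 6.9² + 8.9² − 2·6.9·8.9·0.54 = 126.82 − 66.3228 = 60.4972.
Under uncorrelated errors the observed covariances equal the true-score covariances, so only the own-variance terms attenuate.
True-score variance = [6.9²·0.82 + 8.9²·0.69] − 66.3228 = 93.6951 − 66.3228 = 27.3723.
Reliability = 27.3723 / 60.4972 = 0.4525.

0.4525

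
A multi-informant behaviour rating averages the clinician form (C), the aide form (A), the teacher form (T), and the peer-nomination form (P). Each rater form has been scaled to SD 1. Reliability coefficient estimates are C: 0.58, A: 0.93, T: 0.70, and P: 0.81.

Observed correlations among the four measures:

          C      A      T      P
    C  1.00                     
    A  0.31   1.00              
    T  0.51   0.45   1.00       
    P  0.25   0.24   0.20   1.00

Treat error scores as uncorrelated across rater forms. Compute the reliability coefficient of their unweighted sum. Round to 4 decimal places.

Var(C+A+T+P) = 4 + 2·[0.31 + 0.51 + 0.25 + 0.45 + 0.24 + 0.20] = 4 + 3.92 = 7.92.
Because errors are independent across components, Cov(Tᵢ,Tⱼ) = Cov(Xᵢ,Xⱼ); the off-diagonal part of the true-score variance is the same as above.
True-score variance = [0.58 + 0.93 + 0.70 + 0.81] + 3.92 = 3.02 + 3.92 = 6.94.
Reliability = 6.94 / 7.92 = 0.8763.

0.8763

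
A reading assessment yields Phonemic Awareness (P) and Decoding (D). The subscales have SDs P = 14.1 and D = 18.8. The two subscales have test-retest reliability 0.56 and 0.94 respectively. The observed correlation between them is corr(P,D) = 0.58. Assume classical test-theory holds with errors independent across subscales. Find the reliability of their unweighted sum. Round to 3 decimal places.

0.874

Var(P+D) = 14.1² + 18.8² + 2·[14.1·18.8·0.58] = 552.25 + 307.493 = 859.743.
Under uncorrelated errors the observed covariances equal the true-score covariances, so only the own-variance terms attenuate.
True-score variance = [14.1²·0.56 + 18.8²·0.94] + 307.493 = 443.567 + 307.493 = 751.06.
Reliability = 751.06 / 859.743 = 0.874.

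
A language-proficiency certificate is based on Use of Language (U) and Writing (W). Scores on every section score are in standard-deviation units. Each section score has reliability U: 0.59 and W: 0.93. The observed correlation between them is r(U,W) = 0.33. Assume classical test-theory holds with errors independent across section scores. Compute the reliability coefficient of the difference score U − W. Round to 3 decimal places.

Var(U−W) = 1 + 1 − 2·0.33 = 2 − 0.66 = 1.34.
Under uncorrelated errors the observed covariances equal the true-score covariances, so only the own-variance terms attenuate.
True-score variance = [0.59 + 0.93] − 0.66 = 1.52 − 0.66 = 0.86.
Reliability = 0.86 / 1.34 = 0.642.

0.642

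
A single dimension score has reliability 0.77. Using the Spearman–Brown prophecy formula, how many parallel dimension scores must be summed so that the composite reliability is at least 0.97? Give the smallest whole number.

k ≥ ρ*(1−ρ₁)/(ρ₁(1−ρ*)) = 0.97·0.23 / (0.77·0.03) = 9.658.
Smallest integer k = 10.

10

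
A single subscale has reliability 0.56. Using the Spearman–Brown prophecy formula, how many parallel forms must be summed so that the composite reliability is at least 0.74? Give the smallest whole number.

3

k ≥ ρ*(1−ρ₁)/(ρ₁(1−ρ*)) = 0.74·0.44 / (0.56·0.26) = 2.236.
Smallest integer k = 3.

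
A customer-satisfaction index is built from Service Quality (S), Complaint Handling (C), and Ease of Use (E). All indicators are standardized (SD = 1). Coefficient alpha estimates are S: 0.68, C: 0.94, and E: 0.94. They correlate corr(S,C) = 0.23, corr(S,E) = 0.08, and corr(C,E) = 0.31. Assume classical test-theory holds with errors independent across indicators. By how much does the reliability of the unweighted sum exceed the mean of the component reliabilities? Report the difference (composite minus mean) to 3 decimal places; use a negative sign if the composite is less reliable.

0.043

Var(sum) = 3 + 1.24 = 4.24; true-score variance = 2.56 + 1.24 = 3.8; composite reliability = 0.8962.
Mean component reliability = 0.8533.
Difference = 0.8962 − 0.8533 = 0.043.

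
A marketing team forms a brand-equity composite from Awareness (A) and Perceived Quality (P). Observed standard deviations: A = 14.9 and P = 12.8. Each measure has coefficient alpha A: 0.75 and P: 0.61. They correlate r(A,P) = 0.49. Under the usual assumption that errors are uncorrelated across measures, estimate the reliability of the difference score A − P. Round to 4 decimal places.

Var(A−P) = 14.9² + 12.8² − 2·14.9·12.8·0.49 = 385.85 − 186.906 = 198.944.
Under uncorrelated errors the observed covariances equal the true-score covariances, so only the own-variance terms attenuate.
True-score variance = [14.9²·0.75 + 12.8²·0.61] − 186.906 = 266.45 − 186.906 = 79.5443.
Reliability = 79.5443 / 198.944 = 0.3998.

0.3998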